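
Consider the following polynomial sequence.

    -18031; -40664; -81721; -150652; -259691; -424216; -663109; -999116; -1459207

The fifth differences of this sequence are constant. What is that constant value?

-360

Δ: -22633, -41057, -68931, -109039, -164525, -238893, -336007, -460091
Δ²: -18424, -27874, -40108, -55486, -74368, -97114, -124084
Δ³: -9450, -12234, -15378, -18882, -22746, -26970
Δ⁴: -2784, -3144, -3504, -3864, -4224
Δ⁵: -360, -360, -360, -360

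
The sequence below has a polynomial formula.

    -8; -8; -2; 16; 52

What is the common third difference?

6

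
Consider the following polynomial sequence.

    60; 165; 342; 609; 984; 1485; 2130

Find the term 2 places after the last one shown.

3924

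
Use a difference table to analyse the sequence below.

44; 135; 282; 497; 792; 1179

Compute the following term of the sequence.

D1: 91, 147, 215, 295, 387
D2: 56, 68, 80, 92
D3: 12, 12, 12
The third differences are constant (12).
92 + 12 = 104;  387 + 104 = 491;  1179 + 491 = 1670

1670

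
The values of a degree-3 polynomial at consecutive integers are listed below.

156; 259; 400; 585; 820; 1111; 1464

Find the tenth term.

103  141  185  235  291  353
38  44  50  56  62
6  6  6  6
The third differences are constant (6).
62 + 6 = 68;  353 + 68 = 421;  1464 + 421 = 1885
68 + 6 = 74;  421 + 74 = 495;  1885 + 495 = 2380
74 + 6 = 80;  495 + 80 = 575;  2380 + 575 = 2955

2955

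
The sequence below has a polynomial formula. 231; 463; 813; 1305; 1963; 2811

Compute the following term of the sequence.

D1: 232, 350, 492, 658, 848
D2: 118, 142, 166, 190
D3: 24, 24, 24
Third differences constant at 24.
190 + 24 = 214;  848 + 214 = 1062;  2811 + 1062 = 3873

3873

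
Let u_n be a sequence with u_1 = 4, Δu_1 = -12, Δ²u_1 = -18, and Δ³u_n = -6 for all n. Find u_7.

-458

Build the table forward from the leading diagonal:
Δ³: -6, -6, -6, -6, -6, -6, -6
Δ²: -18, -24, -30, -36, -42, -48, -54
Δ: -12, -30, -54, -84, -120, -162, -210
u: 4, -8, -38, -92, -176, -296, -458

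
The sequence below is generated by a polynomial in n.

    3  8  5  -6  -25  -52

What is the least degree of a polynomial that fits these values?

5, -3, -11, -19, -27
-8, -8, -8, -8
The second differences are constant, so the polynomial has degree 2.

2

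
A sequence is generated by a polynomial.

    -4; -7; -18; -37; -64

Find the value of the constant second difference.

-8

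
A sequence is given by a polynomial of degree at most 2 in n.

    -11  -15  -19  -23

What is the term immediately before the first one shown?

-7

Δ: -4, -4, -4
The first differences are constant at -4.
Work back: -11 + 4 = -7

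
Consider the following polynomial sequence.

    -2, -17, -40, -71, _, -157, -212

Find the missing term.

-110

Using the first 4 terms:
Δ: -15  -23  -31
Δ²: -8  -8
Constant second difference = -8.
Extend forward: -31 − 8 = -39;  -71 − 39 = -110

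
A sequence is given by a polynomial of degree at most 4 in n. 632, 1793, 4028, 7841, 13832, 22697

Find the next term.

D1: 1161, 2235, 3813, 5991, 8865
D2: 1074, 1578, 2178, 2874
D3: 504, 600, 696
D4: 96, 96
Constant fourth difference = 96, so extend:
696 + 96 = 792;  2874 + 792 = 3666;  8865 + 3666 = 12531;  22697 + 12531 = 35228

35228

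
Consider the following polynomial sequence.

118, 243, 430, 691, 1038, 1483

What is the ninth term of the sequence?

125 , 187 , 261 , 347 , 445
62 , 74 , 86 , 98
12 , 12 , 12
Third differences constant at 12.
98 + 12 = 110;  445 + 110 = 555;  1483 + 555 = 2038
110 + 12 = 122;  555 + 122 = 677;  2038 + 677 = 2715
122 + 12 = 134;  677 + 134 = 811;  2715 + 811 = 3526

3526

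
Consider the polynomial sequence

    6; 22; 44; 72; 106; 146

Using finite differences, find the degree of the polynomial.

First differences: 16, 22, 28, 34, 40
Second differences: 6, 6, 6, 6
The second differences are constant, so the polynomial has degree 2.

2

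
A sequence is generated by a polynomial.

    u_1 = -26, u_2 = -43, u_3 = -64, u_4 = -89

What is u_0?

-13

-17, -21, -25
-4, -4
The second differences are constant at -4.
Work back: -17 + 4 = -13;  -26 + 13 = -13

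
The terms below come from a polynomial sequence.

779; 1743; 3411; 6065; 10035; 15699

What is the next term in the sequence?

D1: 964 , 1668 , 2654 , 3970 , 5664
D2: 704 , 986 , 1316 , 1694
D3: 282 , 330 , 378
D4: 48 , 48
The fourth differences are constant (48).
378 + 48 = 426;  1694 + 426 = 2120;  5664 + 2120 = 7784;  15699 + 7784 = 23483

23483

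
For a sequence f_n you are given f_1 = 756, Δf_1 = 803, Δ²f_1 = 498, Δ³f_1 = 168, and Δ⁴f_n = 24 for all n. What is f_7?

Build the table forward from the leading diagonal:
Δ⁴: 24  24  24  24  24  24  24
Δ³: 168  192  216  240  264  288  312
Δ²: 498  666  858  1074  1314  1578  1866
Δ: 803  1301  1967  2825  3899  5213  6791
f: 756  1559  2860  4827  7652  11551  16764

16764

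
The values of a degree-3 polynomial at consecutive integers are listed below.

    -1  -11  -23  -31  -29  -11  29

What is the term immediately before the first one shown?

First differences: -10  -12  -8  2  18  40
Second differences: -2  4  10  16  22
Third differences: 6  6  6  6
The third differences are constant at 6.
Work back: -2 − 6 = -8;  -10 + 8 = -2;  -1 + 2 = 1

1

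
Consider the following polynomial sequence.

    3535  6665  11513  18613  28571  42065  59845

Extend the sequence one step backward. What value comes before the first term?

1661

First differences: 3130  4848  7100  9958  13494  17780
Second differences: 1718  2252  2858  3536  4286
Third differences: 534  606  678  750
Fourth differences: 72  72  72
The fourth differences are constant at 72.
Work back: 534 − 72 = 462;  1718 − 462 = 1256;  3130 − 1256 = 1874;  3535 − 1874 = 1661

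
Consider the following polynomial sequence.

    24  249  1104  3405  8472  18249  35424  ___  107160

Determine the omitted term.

63549

Using the first 7 terms:
225, 855, 2301, 5067, 9777, 17175
630, 1446, 2766, 4710, 7398
816, 1320, 1944, 2688
504, 624, 744
120, 120
Constant fifth difference = 120.
Extend forward: 744 + 120 = 864;  2688 + 864 = 3552;  7398 + 3552 = 10950;  17175 + 10950 = 28125;  35424 + 28125 = 63549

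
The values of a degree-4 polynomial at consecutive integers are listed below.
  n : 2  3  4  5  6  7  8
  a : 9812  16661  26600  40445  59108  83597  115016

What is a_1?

5333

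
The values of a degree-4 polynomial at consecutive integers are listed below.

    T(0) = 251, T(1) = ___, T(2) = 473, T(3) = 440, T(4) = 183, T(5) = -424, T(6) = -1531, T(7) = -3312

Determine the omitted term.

Using the last 6 terms:
-33, -257, -607, -1107, -1781
-224, -350, -500, -674
-126, -150, -174
-24, -24
Constant fourth difference = -24.
Extend backward: -126 + 24 = -102;  -224 + 102 = -122;  -33 + 122 = 89;  473 − 89 = 384

384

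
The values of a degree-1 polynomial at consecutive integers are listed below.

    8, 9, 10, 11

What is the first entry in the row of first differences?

First differences: 1, 1, 1

1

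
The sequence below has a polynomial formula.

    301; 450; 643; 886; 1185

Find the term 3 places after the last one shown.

2478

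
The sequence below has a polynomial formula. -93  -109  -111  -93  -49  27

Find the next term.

141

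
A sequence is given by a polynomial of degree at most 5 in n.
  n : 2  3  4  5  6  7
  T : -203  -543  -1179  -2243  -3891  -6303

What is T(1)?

Δ: -340  -636  -1064  -1648  -2412
Δ²: -296  -428  -584  -764
Δ³: -132  -156  -180
Δ⁴: -24  -24
The fourth differences are constant at -24.
Work back: -132 + 24 = -108;  -296 + 108 = -188;  -340 + 188 = -152;  -203 + 152 = -51

-51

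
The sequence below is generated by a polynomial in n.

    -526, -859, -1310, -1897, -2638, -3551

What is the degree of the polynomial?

3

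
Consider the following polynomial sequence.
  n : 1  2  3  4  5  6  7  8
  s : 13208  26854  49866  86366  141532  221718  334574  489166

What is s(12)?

D1: 13646, 23012, 36500, 55166, 80186, 112856, 154592
D2: 9366, 13488, 18666, 25020, 32670, 41736
D3: 4122, 5178, 6354, 7650, 9066
D4: 1056, 1176, 1296, 1416
D5: 120, 120, 120
The fifth differences are constant (120).
1416 + 120 = 1536;  9066 + 1536 = 10602;  41736 + 10602 = 52338;  154592 + 52338 = 206930;  489166 + 206930 = 696096
1536 + 120 = 1656;  10602 + 1656 = 12258;  52338 + 12258 = 64596;  206930 + 64596 = 271526;  696096 + 271526 = 967622
1656 + 120 = 1776;  12258 + 1776 = 14034;  64596 + 14034 = 78630;  271526 + 78630 = 350156;  967622 + 350156 = 1317778
1776 + 120 = 1896;  14034 + 1896 = 15930;  78630 + 15930 = 94560;  350156 + 94560 = 444716;  1317778 + 444716 = 1762494

1762494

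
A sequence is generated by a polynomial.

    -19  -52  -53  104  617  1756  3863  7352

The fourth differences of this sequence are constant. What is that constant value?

72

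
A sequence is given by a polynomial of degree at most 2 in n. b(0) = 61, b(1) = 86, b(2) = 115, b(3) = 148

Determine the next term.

185

D1: 25  29  33
D2: 4  4
The second differences are constant (4).
33 + 4 = 37;  148 + 37 = 185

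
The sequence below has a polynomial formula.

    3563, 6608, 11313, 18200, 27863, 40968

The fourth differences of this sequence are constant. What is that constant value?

D1: 3045, 4705, 6887, 9663, 13105
D2: 1660, 2182, 2776, 3442
D3: 522, 594, 666
D4: 72, 72

72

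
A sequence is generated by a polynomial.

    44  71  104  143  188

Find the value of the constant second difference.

Δ: 27, 33, 39, 45
Δ²: 6, 6, 6

6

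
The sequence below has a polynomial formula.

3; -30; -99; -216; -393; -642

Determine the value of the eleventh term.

-3387

D1: -33 , -69 , -117 , -177 , -249
D2: -36 , -48 , -60 , -72
D3: -12 , -12 , -12
The third differences are constant (-12).
-72 − 12 = -84;  -249 − 84 = -333;  -642 − 333 = -975
-84 − 12 = -96;  -333 − 96 = -429;  -975 − 429 = -1404
-96 − 12 = -108;  -429 − 108 = -537;  -1404 − 537 = -1941
-108 − 12 = -120;  -537 − 120 = -657;  -1941 − 657 = -2598
-120 − 12 = -132;  -657 − 132 = -789;  -2598 − 789 = -3387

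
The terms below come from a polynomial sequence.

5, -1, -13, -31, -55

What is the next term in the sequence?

-85

-6 , -12 , -18 , -24
-6 , -6 , -6
The second differences are constant (-6).
-24 − 6 = -30;  -55 − 30 = -85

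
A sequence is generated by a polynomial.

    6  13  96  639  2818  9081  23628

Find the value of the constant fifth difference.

480

First differences: 7, 83, 543, 2179, 6263, 14547
Second differences: 76, 460, 1636, 4084, 8284
Third differences: 384, 1176, 2448, 4200
Fourth differences: 792, 1272, 1752
Fifth differences: 480, 480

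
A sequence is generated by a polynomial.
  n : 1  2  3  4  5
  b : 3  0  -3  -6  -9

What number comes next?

-12

D1: -3  -3  -3  -3
The first differences are constant (-3).
-9 − 3 = -12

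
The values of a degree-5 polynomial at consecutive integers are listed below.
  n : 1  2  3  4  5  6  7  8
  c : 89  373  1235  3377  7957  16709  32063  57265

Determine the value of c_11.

239179

D1: 284 , 862 , 2142 , 4580 , 8752 , 15354 , 25202
D2: 578 , 1280 , 2438 , 4172 , 6602 , 9848
D3: 702 , 1158 , 1734 , 2430 , 3246
D4: 456 , 576 , 696 , 816
D5: 120 , 120 , 120
Fifth differences constant at 120.
816 + 120 = 936;  3246 + 936 = 4182;  9848 + 4182 = 14030;  25202 + 14030 = 39232;  57265 + 39232 = 96497
936 + 120 = 1056;  4182 + 1056 = 5238;  14030 + 5238 = 19268;  39232 + 19268 = 58500;  96497 + 58500 = 154997
1056 + 120 = 1176;  5238 + 1176 = 6414;  19268 + 6414 = 25682;  58500 + 25682 = 84182;  154997 + 84182 = 239179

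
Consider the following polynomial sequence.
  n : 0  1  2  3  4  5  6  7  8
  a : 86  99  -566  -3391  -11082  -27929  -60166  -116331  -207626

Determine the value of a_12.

13  -665  -2825  -7691  -16847  -32237  -56165  -91295
-678  -2160  -4866  -9156  -15390  -23928  -35130
-1482  -2706  -4290  -6234  -8538  -11202
-1224  -1584  -1944  -2304  -2664
-360  -360  -360  -360
Constant fifth difference = -360, so extend:
-2664 − 360 = -3024;  -11202 − 3024 = -14226;  -35130 − 14226 = -49356;  -91295 − 49356 = -140651;  -207626 − 140651 = -348277
-3024 − 360 = -3384;  -14226 − 3384 = -17610;  -49356 − 17610 = -66966;  -140651 − 66966 = -207617;  -348277 − 207617 = -555894
-3384 − 360 = -3744;  -17610 − 3744 = -21354;  -66966 − 21354 = -88320;  -207617 − 88320 = -295937;  -555894 − 295937 = -851831
-3744 − 360 = -4104;  -21354 − 4104 = -25458;  -88320 − 25458 = -113778;  -295937 − 113778 = -409715;  -851831 − 409715 = -1261546

-1261546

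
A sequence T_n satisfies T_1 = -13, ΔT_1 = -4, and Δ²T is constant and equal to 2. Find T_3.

-19

Build the table forward from the leading diagonal:
D2: 2, 2, 2
D1: -4, -2, 0
T: -13, -17, -19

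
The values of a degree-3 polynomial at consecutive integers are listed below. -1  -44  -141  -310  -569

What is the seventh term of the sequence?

-1429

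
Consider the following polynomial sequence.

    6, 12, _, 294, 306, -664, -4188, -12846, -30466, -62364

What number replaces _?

Using the last 7 terms:
Δ: 12  -970  -3524  -8658  -17620  -31898
Δ²: -982  -2554  -5134  -8962  -14278
Δ³: -1572  -2580  -3828  -5316
Δ⁴: -1008  -1248  -1488
Δ⁵: -240  -240
Constant fifth difference = -240.
Extend backward: -1008 + 240 = -768;  -1572 + 768 = -804;  -982 + 804 = -178;  12 + 178 = 190;  294 − 190 = 104

104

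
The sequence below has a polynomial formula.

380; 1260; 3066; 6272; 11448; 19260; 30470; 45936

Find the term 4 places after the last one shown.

Δ: 880, 1806, 3206, 5176, 7812, 11210, 15466
Δ²: 926, 1400, 1970, 2636, 3398, 4256
Δ³: 474, 570, 666, 762, 858
Δ⁴: 96, 96, 96, 96
Fourth differences constant at 96.
858 + 96 = 954;  4256 + 954 = 5210;  15466 + 5210 = 20676;  45936 + 20676 = 66612
954 + 96 = 1050;  5210 + 1050 = 6260;  20676 + 6260 = 26936;  66612 + 26936 = 93548
1050 + 96 = 1146;  6260 + 1146 = 7406;  26936 + 7406 = 34342;  93548 + 34342 = 127890
1146 + 96 = 1242;  7406 + 1242 = 8648;  34342 + 8648 = 42990;  127890 + 42990 = 170880

170880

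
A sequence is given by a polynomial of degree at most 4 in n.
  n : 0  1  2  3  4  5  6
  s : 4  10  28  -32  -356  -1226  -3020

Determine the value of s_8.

-11372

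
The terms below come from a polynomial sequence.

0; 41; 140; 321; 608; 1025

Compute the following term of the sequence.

41, 99, 181, 287, 417
58, 82, 106, 130
24, 24, 24
Constant third difference = 24, so extend:
130 + 24 = 154;  417 + 154 = 571;  1025 + 571 = 1596

1596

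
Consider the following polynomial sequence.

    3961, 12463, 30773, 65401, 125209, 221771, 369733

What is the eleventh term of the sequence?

8502, 18310, 34628, 59808, 96562, 147962
9808, 16318, 25180, 36754, 51400
6510, 8862, 11574, 14646
2352, 2712, 3072
360, 360
Fifth differences constant at 360.
3072 + 360 = 3432;  14646 + 3432 = 18078;  51400 + 18078 = 69478;  147962 + 69478 = 217440;  369733 + 217440 = 587173
3432 + 360 = 3792;  18078 + 3792 = 21870;  69478 + 21870 = 91348;  217440 + 91348 = 308788;  587173 + 308788 = 895961
3792 + 360 = 4152;  21870 + 4152 = 26022;  91348 + 26022 = 117370;  308788 + 117370 = 426158;  895961 + 426158 = 1322119
4152 + 360 = 4512;  26022 + 4512 = 30534;  117370 + 30534 = 147904;  426158 + 147904 = 574062;  1322119 + 574062 = 1896181

1896181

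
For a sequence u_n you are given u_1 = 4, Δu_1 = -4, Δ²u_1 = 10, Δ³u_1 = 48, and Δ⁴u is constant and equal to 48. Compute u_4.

Build the table forward from the leading diagonal:
Fourth differences: 48  48  48  48
Third differences: 48  96  144  192
Second differences: 10  58  154  298
First differences: -4  6  64  218
u: 4  0  6  70

70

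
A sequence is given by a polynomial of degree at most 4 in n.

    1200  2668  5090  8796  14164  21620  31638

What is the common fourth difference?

First differences: 1468, 2422, 3706, 5368, 7456, 10018
Second differences: 954, 1284, 1662, 2088, 2562
Third differences: 330, 378, 426, 474
Fourth differences: 48, 48, 48

48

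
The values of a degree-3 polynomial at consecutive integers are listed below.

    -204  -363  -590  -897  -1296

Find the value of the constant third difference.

-12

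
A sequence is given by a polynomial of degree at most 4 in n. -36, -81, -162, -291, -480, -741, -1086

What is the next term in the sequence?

D1: -45, -81, -129, -189, -261, -345
D2: -36, -48, -60, -72, -84
D3: -12, -12, -12, -12
Third differences constant at -12.
-84 − 12 = -96;  -345 − 96 = -441;  -1086 − 441 = -1527

-1527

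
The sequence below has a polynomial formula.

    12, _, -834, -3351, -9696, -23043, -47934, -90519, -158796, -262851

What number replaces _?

-99

Using the last 8 terms:
D1: -2517, -6345, -13347, -24891, -42585, -68277, -104055
D2: -3828, -7002, -11544, -17694, -25692, -35778
D3: -3174, -4542, -6150, -7998, -10086
D4: -1368, -1608, -1848, -2088
D5: -240, -240, -240
Constant fifth difference = -240.
Extend backward: -1368 + 240 = -1128;  -3174 + 1128 = -2046;  -3828 + 2046 = -1782;  -2517 + 1782 = -735;  -834 + 735 = -99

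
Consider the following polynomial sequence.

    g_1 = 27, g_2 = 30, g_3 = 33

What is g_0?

24

Δ: 3  3
The first differences are constant at 3.
Work back: 27 − 3 = 24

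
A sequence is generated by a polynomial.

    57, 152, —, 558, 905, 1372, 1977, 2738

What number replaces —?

Using the last 5 terms:
347  467  605  761
120  138  156
18  18
Constant third difference = 18.
Extend backward: 120 − 18 = 102;  347 − 102 = 245;  558 − 245 = 313

313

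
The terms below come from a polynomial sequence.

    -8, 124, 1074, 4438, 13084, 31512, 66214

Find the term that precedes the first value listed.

-6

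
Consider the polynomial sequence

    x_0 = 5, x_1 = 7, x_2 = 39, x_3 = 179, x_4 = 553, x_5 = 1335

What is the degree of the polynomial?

Δ: 2, 32, 140, 374, 782
Δ²: 30, 108, 234, 408
Δ³: 78, 126, 174
Δ⁴: 48, 48
The fourth differences are constant, so the polynomial has degree 4.

4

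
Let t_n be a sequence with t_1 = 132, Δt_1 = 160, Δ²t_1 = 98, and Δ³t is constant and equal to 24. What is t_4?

930

Build the table forward from the leading diagonal:
Δ³: 24, 24, 24, 24
Δ²: 98, 122, 146, 170
Δ: 160, 258, 380, 526
t: 132, 292, 550, 930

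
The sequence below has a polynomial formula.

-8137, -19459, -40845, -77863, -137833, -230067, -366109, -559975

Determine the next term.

-828393

Δ: -11322 , -21386 , -37018 , -59970 , -92234 , -136042 , -193866
Δ²: -10064 , -15632 , -22952 , -32264 , -43808 , -57824
Δ³: -5568 , -7320 , -9312 , -11544 , -14016
Δ⁴: -1752 , -1992 , -2232 , -2472
Δ⁵: -240 , -240 , -240
The fifth differences are constant (-240).
-2472 − 240 = -2712;  -14016 − 2712 = -16728;  -57824 − 16728 = -74552;  -193866 − 74552 = -268418;  -559975 − 268418 = -828393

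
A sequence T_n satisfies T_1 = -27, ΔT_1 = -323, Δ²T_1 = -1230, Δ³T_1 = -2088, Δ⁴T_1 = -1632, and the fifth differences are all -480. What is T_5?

-18683

Build the table forward from the leading diagonal:
Δ⁵: -480, -480, -480, -480, -480
Δ⁴: -1632, -2112, -2592, -3072, -3552
Δ³: -2088, -3720, -5832, -8424, -11496
Δ²: -1230, -3318, -7038, -12870, -21294
Δ: -323, -1553, -4871, -11909, -24779
T: -27, -350, -1903, -6774, -18683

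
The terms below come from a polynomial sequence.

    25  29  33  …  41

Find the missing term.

37

Using the first 3 terms:
First differences: 4, 4
Constant first difference = 4.
Extend forward: 33 + 4 = 37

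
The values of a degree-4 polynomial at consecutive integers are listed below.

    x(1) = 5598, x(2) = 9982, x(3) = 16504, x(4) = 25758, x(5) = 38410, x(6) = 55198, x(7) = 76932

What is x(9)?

D1: 4384, 6522, 9254, 12652, 16788, 21734
D2: 2138, 2732, 3398, 4136, 4946
D3: 594, 666, 738, 810
D4: 72, 72, 72
Fourth differences constant at 72.
810 + 72 = 882;  4946 + 882 = 5828;  21734 + 5828 = 27562;  76932 + 27562 = 104494
882 + 72 = 954;  5828 + 954 = 6782;  27562 + 6782 = 34344;  104494 + 34344 = 138838

138838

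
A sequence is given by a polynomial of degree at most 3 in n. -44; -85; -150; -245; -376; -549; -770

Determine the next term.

-1045

D1: -41 , -65 , -95 , -131 , -173 , -221
D2: -24 , -30 , -36 , -42 , -48
D3: -6 , -6 , -6 , -6
The third differences are constant (-6).
-48 − 6 = -54;  -221 − 54 = -275;  -770 − 275 = -1045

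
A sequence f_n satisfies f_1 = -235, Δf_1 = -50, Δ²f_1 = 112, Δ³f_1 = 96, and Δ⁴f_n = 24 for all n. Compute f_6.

1715

Build the table forward from the leading diagonal:
D4: 24, 24, 24, 24, 24, 24
D3: 96, 120, 144, 168, 192, 216
D2: 112, 208, 328, 472, 640, 832
D1: -50, 62, 270, 598, 1070, 1710
f: -235, -285, -223, 47, 645, 1715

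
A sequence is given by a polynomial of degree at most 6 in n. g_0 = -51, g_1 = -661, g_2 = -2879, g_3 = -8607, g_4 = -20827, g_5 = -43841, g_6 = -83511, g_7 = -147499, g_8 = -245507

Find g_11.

-610, -2218, -5728, -12220, -23014, -39670, -63988, -98008
-1608, -3510, -6492, -10794, -16656, -24318, -34020
-1902, -2982, -4302, -5862, -7662, -9702
-1080, -1320, -1560, -1800, -2040
-240, -240, -240, -240
Constant fifth difference = -240, so extend:
-2040 − 240 = -2280;  -9702 − 2280 = -11982;  -34020 − 11982 = -46002;  -98008 − 46002 = -144010;  -245507 − 144010 = -389517
-2280 − 240 = -2520;  -11982 − 2520 = -14502;  -46002 − 14502 = -60504;  -144010 − 60504 = -204514;  -389517 − 204514 = -594031
-2520 − 240 = -2760;  -14502 − 2760 = -17262;  -60504 − 17262 = -77766;  -204514 − 77766 = -282280;  -594031 − 282280 = -876311

-876311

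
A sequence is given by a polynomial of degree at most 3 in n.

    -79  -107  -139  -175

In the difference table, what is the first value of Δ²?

D1: -28, -32, -36
D2: -4, -4

-4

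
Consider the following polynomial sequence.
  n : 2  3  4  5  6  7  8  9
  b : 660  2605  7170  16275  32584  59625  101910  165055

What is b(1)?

Δ: 1945, 4565, 9105, 16309, 27041, 42285, 63145
Δ²: 2620, 4540, 7204, 10732, 15244, 20860
Δ³: 1920, 2664, 3528, 4512, 5616
Δ⁴: 744, 864, 984, 1104
Δ⁵: 120, 120, 120
The fifth differences are constant at 120.
Work back: 744 − 120 = 624;  1920 − 624 = 1296;  2620 − 1296 = 1324;  1945 − 1324 = 621;  660 − 621 = 39

39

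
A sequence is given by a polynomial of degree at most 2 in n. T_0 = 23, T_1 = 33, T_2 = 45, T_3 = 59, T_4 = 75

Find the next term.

93

10, 12, 14, 16
2, 2, 2
Second differences constant at 2.
16 + 2 = 18;  75 + 18 = 93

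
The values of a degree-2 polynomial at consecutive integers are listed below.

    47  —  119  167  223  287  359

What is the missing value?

79

Using the last 5 terms:
Δ: 48, 56, 64, 72
Δ²: 8, 8, 8
Constant second difference = 8.
Extend backward: 48 − 8 = 40;  119 − 40 = 79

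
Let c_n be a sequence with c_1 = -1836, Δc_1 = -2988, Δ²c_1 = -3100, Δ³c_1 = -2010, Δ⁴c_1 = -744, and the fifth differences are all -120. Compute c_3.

Build the table forward from the leading diagonal:
D5: -120, -120, -120
D4: -744, -864, -984
D3: -2010, -2754, -3618
D2: -3100, -5110, -7864
D1: -2988, -6088, -11198
c: -1836, -4824, -10912

-10912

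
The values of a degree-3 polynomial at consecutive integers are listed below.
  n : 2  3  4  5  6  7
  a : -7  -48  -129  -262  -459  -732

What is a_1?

6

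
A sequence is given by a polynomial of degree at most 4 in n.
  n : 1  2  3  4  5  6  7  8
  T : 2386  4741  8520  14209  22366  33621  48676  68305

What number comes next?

93354

First differences: 2355, 3779, 5689, 8157, 11255, 15055, 19629
Second differences: 1424, 1910, 2468, 3098, 3800, 4574
Third differences: 486, 558, 630, 702, 774
Fourth differences: 72, 72, 72, 72
Fourth differences constant at 72.
774 + 72 = 846;  4574 + 846 = 5420;  19629 + 5420 = 25049;  68305 + 25049 = 93354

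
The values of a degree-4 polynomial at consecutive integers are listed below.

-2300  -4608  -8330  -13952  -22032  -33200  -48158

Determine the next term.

-67680

Δ: -2308, -3722, -5622, -8080, -11168, -14958
Δ²: -1414, -1900, -2458, -3088, -3790
Δ³: -486, -558, -630, -702
Δ⁴: -72, -72, -72
Constant fourth difference = -72, so extend:
-702 − 72 = -774;  -3790 − 774 = -4564;  -14958 − 4564 = -19522;  -48158 − 19522 = -67680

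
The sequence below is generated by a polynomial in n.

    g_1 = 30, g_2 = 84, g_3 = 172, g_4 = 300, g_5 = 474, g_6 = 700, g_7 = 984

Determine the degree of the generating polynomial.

First differences: 54, 88, 128, 174, 226, 284
Second differences: 34, 40, 46, 52, 58
Third differences: 6, 6, 6, 6
The third differences are constant, so the polynomial has degree 3.

3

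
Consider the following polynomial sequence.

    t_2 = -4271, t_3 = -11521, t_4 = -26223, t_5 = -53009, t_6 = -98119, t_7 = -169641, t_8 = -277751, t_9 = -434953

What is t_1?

First differences: -7250, -14702, -26786, -45110, -71522, -108110, -157202
Second differences: -7452, -12084, -18324, -26412, -36588, -49092
Third differences: -4632, -6240, -8088, -10176, -12504
Fourth differences: -1608, -1848, -2088, -2328
Fifth differences: -240, -240, -240
The fifth differences are constant at -240.
Work back: -1608 + 240 = -1368;  -4632 + 1368 = -3264;  -7452 + 3264 = -4188;  -7250 + 4188 = -3062;  -4271 + 3062 = -1209

-1209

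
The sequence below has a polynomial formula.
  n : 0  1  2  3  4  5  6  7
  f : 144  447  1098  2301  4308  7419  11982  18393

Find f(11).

72117

303, 651, 1203, 2007, 3111, 4563, 6411
348, 552, 804, 1104, 1452, 1848
204, 252, 300, 348, 396
48, 48, 48, 48
Fourth differences constant at 48.
396 + 48 = 444;  1848 + 444 = 2292;  6411 + 2292 = 8703;  18393 + 8703 = 27096
444 + 48 = 492;  2292 + 492 = 2784;  8703 + 2784 = 11487;  27096 + 11487 = 38583
492 + 48 = 540;  2784 + 540 = 3324;  11487 + 3324 = 14811;  38583 + 14811 = 53394
540 + 48 = 588;  3324 + 588 = 3912;  14811 + 3912 = 18723;  53394 + 18723 = 72117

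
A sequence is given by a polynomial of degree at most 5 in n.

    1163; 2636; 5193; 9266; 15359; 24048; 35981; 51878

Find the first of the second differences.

1084

Δ: 1473, 2557, 4073, 6093, 8689, 11933, 15897
Δ²: 1084, 1516, 2020, 2596, 3244, 3964
Δ³: 432, 504, 576, 648, 720
Δ⁴: 72, 72, 72, 72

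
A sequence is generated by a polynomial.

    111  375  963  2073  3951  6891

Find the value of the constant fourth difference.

First differences: 264, 588, 1110, 1878, 2940
Second differences: 324, 522, 768, 1062
Third differences: 198, 246, 294
Fourth differences: 48, 48

48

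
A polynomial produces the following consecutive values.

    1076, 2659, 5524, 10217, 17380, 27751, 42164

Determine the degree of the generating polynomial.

4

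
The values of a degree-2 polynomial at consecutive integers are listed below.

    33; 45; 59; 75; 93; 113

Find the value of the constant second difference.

First differences: 12, 14, 16, 18, 20
Second differences: 2, 2, 2, 2

2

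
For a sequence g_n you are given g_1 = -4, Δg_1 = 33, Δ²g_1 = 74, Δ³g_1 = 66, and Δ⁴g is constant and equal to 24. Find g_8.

4931

Build the table forward from the leading diagonal:
D4: 24, 24, 24, 24, 24, 24, 24, 24
D3: 66, 90, 114, 138, 162, 186, 210, 234
D2: 74, 140, 230, 344, 482, 644, 830, 1040
D1: 33, 107, 247, 477, 821, 1303, 1947, 2777
g: -4, 29, 136, 383, 860, 1681, 2984, 4931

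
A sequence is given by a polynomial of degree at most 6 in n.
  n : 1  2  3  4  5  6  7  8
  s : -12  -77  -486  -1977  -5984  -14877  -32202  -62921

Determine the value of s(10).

-192909

Δ: -65  -409  -1491  -4007  -8893  -17325  -30719
Δ²: -344  -1082  -2516  -4886  -8432  -13394
Δ³: -738  -1434  -2370  -3546  -4962
Δ⁴: -696  -936  -1176  -1416
Δ⁵: -240  -240  -240
Constant fifth difference = -240, so extend:
-1416 − 240 = -1656;  -4962 − 1656 = -6618;  -13394 − 6618 = -20012;  -30719 − 20012 = -50731;  -62921 − 50731 = -113652
-1656 − 240 = -1896;  -6618 − 1896 = -8514;  -20012 − 8514 = -28526;  -50731 − 28526 = -79257;  -113652 − 79257 = -192909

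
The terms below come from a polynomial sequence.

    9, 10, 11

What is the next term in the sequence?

12

D1: 1  1
The first differences are constant (1).
11 + 1 = 12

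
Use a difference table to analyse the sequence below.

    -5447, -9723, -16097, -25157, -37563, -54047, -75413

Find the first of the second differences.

First differences: -4276, -6374, -9060, -12406, -16484, -21366
Second differences: -2098, -2686, -3346, -4078, -4882
Third differences: -588, -660, -732, -804
Fourth differences: -72, -72, -72

-2098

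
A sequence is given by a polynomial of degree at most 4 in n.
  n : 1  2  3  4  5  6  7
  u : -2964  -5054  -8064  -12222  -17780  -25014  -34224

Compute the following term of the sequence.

D1: -2090 , -3010 , -4158 , -5558 , -7234 , -9210
D2: -920 , -1148 , -1400 , -1676 , -1976
D3: -228 , -252 , -276 , -300
D4: -24 , -24 , -24
The fourth differences are constant (-24).
-300 − 24 = -324;  -1976 − 324 = -2300;  -9210 − 2300 = -11510;  -34224 − 11510 = -45734

-45734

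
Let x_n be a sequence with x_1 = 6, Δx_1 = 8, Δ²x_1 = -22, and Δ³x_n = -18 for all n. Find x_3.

Build the table forward from the leading diagonal:
Δ³: -18  -18  -18
Δ²: -22  -40  -58
Δ: 8  -14  -54
x: 6  14  0

0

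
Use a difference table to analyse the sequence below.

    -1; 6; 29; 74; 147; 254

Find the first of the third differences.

6

D1: 7, 23, 45, 73, 107
D2: 16, 22, 28, 34
D3: 6, 6, 6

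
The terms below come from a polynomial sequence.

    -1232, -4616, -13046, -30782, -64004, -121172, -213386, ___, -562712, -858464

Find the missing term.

Using the first 7 terms:
First differences: -3384  -8430  -17736  -33222  -57168  -92214
Second differences: -5046  -9306  -15486  -23946  -35046
Third differences: -4260  -6180  -8460  -11100
Fourth differences: -1920  -2280  -2640
Fifth differences: -360  -360
Constant fifth difference = -360.
Extend forward: -2640 − 360 = -3000;  -11100 − 3000 = -14100;  -35046 − 14100 = -49146;  -92214 − 49146 = -141360;  -213386 − 141360 = -354746

-354746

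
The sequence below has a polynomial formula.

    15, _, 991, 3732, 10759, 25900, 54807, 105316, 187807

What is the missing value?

172

Using the last 7 terms:
2741  7027  15141  28907  50509  82491
4286  8114  13766  21602  31982
3828  5652  7836  10380
1824  2184  2544
360  360
Constant fifth difference = 360.
Extend backward: 1824 − 360 = 1464;  3828 − 1464 = 2364;  4286 − 2364 = 1922;  2741 − 1922 = 819;  991 − 819 = 172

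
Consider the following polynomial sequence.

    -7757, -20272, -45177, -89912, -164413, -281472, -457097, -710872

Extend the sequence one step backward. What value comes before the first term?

First differences: -12515, -24905, -44735, -74501, -117059, -175625, -253775
Second differences: -12390, -19830, -29766, -42558, -58566, -78150
Third differences: -7440, -9936, -12792, -16008, -19584
Fourth differences: -2496, -2856, -3216, -3576
Fifth differences: -360, -360, -360
The fifth differences are constant at -360.
Work back: -2496 + 360 = -2136;  -7440 + 2136 = -5304;  -12390 + 5304 = -7086;  -12515 + 7086 = -5429;  -7757 + 5429 = -2328

-2328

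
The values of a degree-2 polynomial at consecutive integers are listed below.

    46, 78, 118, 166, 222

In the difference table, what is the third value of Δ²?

D1: 32, 40, 48, 56
D2: 8, 8, 8

8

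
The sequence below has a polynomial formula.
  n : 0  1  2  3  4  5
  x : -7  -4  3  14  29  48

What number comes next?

D1: 3 , 7 , 11 , 15 , 19
D2: 4 , 4 , 4 , 4
The second differences are constant (4).
19 + 4 = 23;  48 + 23 = 71

71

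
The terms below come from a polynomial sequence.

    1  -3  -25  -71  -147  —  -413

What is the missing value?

Using the first 5 terms:
First differences: -4  -22  -46  -76
Second differences: -18  -24  -30
Third differences: -6  -6
Constant third difference = -6.
Extend forward: -30 − 6 = -36;  -76 − 36 = -112;  -147 − 112 = -259

-259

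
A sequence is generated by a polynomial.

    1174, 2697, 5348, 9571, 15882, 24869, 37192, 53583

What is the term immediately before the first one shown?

407

First differences: 1523, 2651, 4223, 6311, 8987, 12323, 16391
Second differences: 1128, 1572, 2088, 2676, 3336, 4068
Third differences: 444, 516, 588, 660, 732
Fourth differences: 72, 72, 72, 72
The fourth differences are constant at 72.
Work back: 444 − 72 = 372;  1128 − 372 = 756;  1523 − 756 = 767;  1174 − 767 = 407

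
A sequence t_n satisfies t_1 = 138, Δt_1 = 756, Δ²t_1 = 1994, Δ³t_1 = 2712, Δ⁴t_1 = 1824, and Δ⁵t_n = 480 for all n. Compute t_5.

Build the table forward from the leading diagonal:
D5: 480  480  480  480  480
D4: 1824  2304  2784  3264  3744
D3: 2712  4536  6840  9624  12888
D2: 1994  4706  9242  16082  25706
D1: 756  2750  7456  16698  32780
t: 138  894  3644  11100  27798

27798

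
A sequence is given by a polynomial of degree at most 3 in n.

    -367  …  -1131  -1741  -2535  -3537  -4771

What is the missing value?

-681

Using the last 5 terms:
First differences: -610, -794, -1002, -1234
Second differences: -184, -208, -232
Third differences: -24, -24
Constant third difference = -24.
Extend backward: -184 + 24 = -160;  -610 + 160 = -450;  -1131 + 450 = -681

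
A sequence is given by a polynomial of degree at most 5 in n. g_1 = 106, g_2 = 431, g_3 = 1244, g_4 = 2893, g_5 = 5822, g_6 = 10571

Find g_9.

D1: 325 , 813 , 1649 , 2929 , 4749
D2: 488 , 836 , 1280 , 1820
D3: 348 , 444 , 540
D4: 96 , 96
Fourth differences constant at 96.
540 + 96 = 636;  1820 + 636 = 2456;  4749 + 2456 = 7205;  10571 + 7205 = 17776
636 + 96 = 732;  2456 + 732 = 3188;  7205 + 3188 = 10393;  17776 + 10393 = 28169
732 + 96 = 828;  3188 + 828 = 4016;  10393 + 4016 = 14409;  28169 + 14409 = 42578

42578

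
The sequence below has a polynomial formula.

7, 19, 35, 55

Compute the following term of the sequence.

12, 16, 20
4, 4
The second differences are constant (4).
20 + 4 = 24;  55 + 24 = 79

79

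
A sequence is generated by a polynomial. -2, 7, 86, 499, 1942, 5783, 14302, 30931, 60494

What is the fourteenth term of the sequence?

Δ: 9, 79, 413, 1443, 3841, 8519, 16629, 29563
Δ²: 70, 334, 1030, 2398, 4678, 8110, 12934
Δ³: 264, 696, 1368, 2280, 3432, 4824
Δ⁴: 432, 672, 912, 1152, 1392
Δ⁵: 240, 240, 240, 240
Constant fifth difference = 240, so extend:
1392 + 240 = 1632;  4824 + 1632 = 6456;  12934 + 6456 = 19390;  29563 + 19390 = 48953;  60494 + 48953 = 109447
1632 + 240 = 1872;  6456 + 1872 = 8328;  19390 + 8328 = 27718;  48953 + 27718 = 76671;  109447 + 76671 = 186118
1872 + 240 = 2112;  8328 + 2112 = 10440;  27718 + 10440 = 38158;  76671 + 38158 = 114829;  186118 + 114829 = 300947
2112 + 240 = 2352;  10440 + 2352 = 12792;  38158 + 12792 = 50950;  114829 + 50950 = 165779;  300947 + 165779 = 466726
2352 + 240 = 2592;  12792 + 2592 = 15384;  50950 + 15384 = 66334;  165779 + 66334 = 232113;  466726 + 232113 = 698839

698839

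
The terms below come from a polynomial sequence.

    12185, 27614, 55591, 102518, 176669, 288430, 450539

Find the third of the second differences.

27224

Δ: 15429, 27977, 46927, 74151, 111761, 162109
Δ²: 12548, 18950, 27224, 37610, 50348
Δ³: 6402, 8274, 10386, 12738
Δ⁴: 1872, 2112, 2352
Δ⁵: 240, 240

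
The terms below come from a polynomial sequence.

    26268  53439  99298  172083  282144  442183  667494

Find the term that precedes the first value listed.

11419

First differences: 27171, 45859, 72785, 110061, 160039, 225311
Second differences: 18688, 26926, 37276, 49978, 65272
Third differences: 8238, 10350, 12702, 15294
Fourth differences: 2112, 2352, 2592
Fifth differences: 240, 240
The fifth differences are constant at 240.
Work back: 2112 − 240 = 1872;  8238 − 1872 = 6366;  18688 − 6366 = 12322;  27171 − 12322 = 14849;  26268 − 14849 = 11419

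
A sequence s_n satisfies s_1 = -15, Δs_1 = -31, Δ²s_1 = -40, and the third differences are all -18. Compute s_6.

Build the table forward from the leading diagonal:
Third differences: -18  -18  -18  -18  -18  -18
Second differences: -40  -58  -76  -94  -112  -130
First differences: -31  -71  -129  -205  -299  -411
s: -15  -46  -117  -246  -451  -750

-750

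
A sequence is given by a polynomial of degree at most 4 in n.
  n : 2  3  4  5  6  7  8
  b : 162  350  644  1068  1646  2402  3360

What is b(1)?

First differences: 188, 294, 424, 578, 756, 958
Second differences: 106, 130, 154, 178, 202
Third differences: 24, 24, 24, 24
The third differences are constant at 24.
Work back: 106 − 24 = 82;  188 − 82 = 106;  162 − 106 = 56

56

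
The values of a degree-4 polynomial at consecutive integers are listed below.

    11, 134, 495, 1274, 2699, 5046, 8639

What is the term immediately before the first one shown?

123  361  779  1425  2347  3593
238  418  646  922  1246
180  228  276  324
48  48  48
The fourth differences are constant at 48.
Work back: 180 − 48 = 132;  238 − 132 = 106;  123 − 106 = 17;  11 − 17 = -6

-6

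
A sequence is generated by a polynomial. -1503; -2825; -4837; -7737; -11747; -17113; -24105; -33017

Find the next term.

-44167

Δ: -1322, -2012, -2900, -4010, -5366, -6992, -8912
Δ²: -690, -888, -1110, -1356, -1626, -1920
Δ³: -198, -222, -246, -270, -294
Δ⁴: -24, -24, -24, -24
Fourth differences constant at -24.
-294 − 24 = -318;  -1920 − 318 = -2238;  -8912 − 2238 = -11150;  -33017 − 11150 = -44167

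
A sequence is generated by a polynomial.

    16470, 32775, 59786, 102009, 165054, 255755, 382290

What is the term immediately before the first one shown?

7349

Δ: 16305  27011  42223  63045  90701  126535
Δ²: 10706  15212  20822  27656  35834
Δ³: 4506  5610  6834  8178
Δ⁴: 1104  1224  1344
Δ⁵: 120  120
The fifth differences are constant at 120.
Work back: 1104 − 120 = 984;  4506 − 984 = 3522;  10706 − 3522 = 7184;  16305 − 7184 = 9121;  16470 − 9121 = 7349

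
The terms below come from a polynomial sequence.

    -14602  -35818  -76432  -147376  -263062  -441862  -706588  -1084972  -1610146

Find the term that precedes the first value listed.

-21216, -40614, -70944, -115686, -178800, -264726, -378384, -525174
-19398, -30330, -44742, -63114, -85926, -113658, -146790
-10932, -14412, -18372, -22812, -27732, -33132
-3480, -3960, -4440, -4920, -5400
-480, -480, -480, -480
The fifth differences are constant at -480.
Work back: -3480 + 480 = -3000;  -10932 + 3000 = -7932;  -19398 + 7932 = -11466;  -21216 + 11466 = -9750;  -14602 + 9750 = -4852

-4852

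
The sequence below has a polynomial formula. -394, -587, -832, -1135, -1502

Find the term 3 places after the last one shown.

First differences: -193 , -245 , -303 , -367
Second differences: -52 , -58 , -64
Third differences: -6 , -6
Constant third difference = -6, so extend:
-64 − 6 = -70;  -367 − 70 = -437;  -1502 − 437 = -1939
-70 − 6 = -76;  -437 − 76 = -513;  -1939 − 513 = -2452
-76 − 6 = -82;  -513 − 82 = -595;  -2452 − 595 = -3047

-3047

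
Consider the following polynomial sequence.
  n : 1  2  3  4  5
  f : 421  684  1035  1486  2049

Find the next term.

2736

First differences: 263, 351, 451, 563
Second differences: 88, 100, 112
Third differences: 12, 12
Constant third difference = 12, so extend:
112 + 12 = 124;  563 + 124 = 687;  2049 + 687 = 2736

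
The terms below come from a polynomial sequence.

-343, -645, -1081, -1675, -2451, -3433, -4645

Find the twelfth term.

First differences: -302  -436  -594  -776  -982  -1212
Second differences: -134  -158  -182  -206  -230
Third differences: -24  -24  -24  -24
Third differences constant at -24.
-230 − 24 = -254;  -1212 − 254 = -1466;  -4645 − 1466 = -6111
-254 − 24 = -278;  -1466 − 278 = -1744;  -6111 − 1744 = -7855
-278 − 24 = -302;  -1744 − 302 = -2046;  -7855 − 2046 = -9901
-302 − 24 = -326;  -2046 − 326 = -2372;  -9901 − 2372 = -12273
-326 − 24 = -350;  -2372 − 350 = -2722;  -12273 − 2722 = -14995

-14995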